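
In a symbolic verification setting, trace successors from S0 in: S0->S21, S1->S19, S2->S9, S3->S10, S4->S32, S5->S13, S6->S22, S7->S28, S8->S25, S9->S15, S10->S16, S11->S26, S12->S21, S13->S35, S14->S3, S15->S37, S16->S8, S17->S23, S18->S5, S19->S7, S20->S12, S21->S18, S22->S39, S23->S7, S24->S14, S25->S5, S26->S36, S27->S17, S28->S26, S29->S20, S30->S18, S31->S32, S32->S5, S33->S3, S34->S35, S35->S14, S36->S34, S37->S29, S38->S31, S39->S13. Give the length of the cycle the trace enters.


Trace from S0 until a state repeats:
  S0 -> S21 -> S18 -> S5 -> S13 -> S35 -> S14 -> S3 -> S10 -> S16 -> S8 -> S25 -> S5
S5 first seen at step 3, revisited at step 12.
Cycle length = 12 - 3 = 9

9


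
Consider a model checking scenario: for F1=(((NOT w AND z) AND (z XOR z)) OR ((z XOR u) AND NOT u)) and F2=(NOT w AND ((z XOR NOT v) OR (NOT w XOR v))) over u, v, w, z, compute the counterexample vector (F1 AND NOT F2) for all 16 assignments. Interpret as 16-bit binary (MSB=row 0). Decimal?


F1 = (((NOT w AND z) AND (z XOR z)) OR ((z XOR u) AND NOT u))
F2 = (NOT w AND ((z XOR NOT v) OR (NOT w XOR v)))
Counterexample to F1=>F2 is where F1=1 and F2=0.
Evaluate each row (bits = u,v,w,z, MSB first):
  row 0 [0000]: F1=0 F2=1 -> F1&~F2 -> 0
  row 1 [0001]: F1=1 F2=1 -> F1&~F2 -> 0
  row 2 [0010]: F1=0 F2=0 -> F1&~F2 -> 0
  row 3 [0011]: F1=1 F2=0 -> F1&~F2 -> 1
  row 4 [0100]: F1=0 F2=0 -> F1&~F2 -> 0
  row 5 [0101]: F1=1 F2=1 -> F1&~F2 -> 0
  row 6 [0110]: F1=0 F2=0 -> F1&~F2 -> 0
  row 7 [0111]: F1=1 F2=0 -> F1&~F2 -> 1
  row 8 [1000]: F1=0 F2=1 -> F1&~F2 -> 0
  row 9 [1001]: F1=0 F2=1 -> F1&~F2 -> 0
  row 10 [1010]: F1=0 F2=0 -> F1&~F2 -> 0
  row 11 [1011]: F1=0 F2=0 -> F1&~F2 -> 0
  row 12 [1100]: F1=0 F2=0 -> F1&~F2 -> 0
  row 13 [1101]: F1=0 F2=1 -> F1&~F2 -> 0
  row 14 [1110]: F1=0 F2=0 -> F1&~F2 -> 0
  row 15 [1111]: F1=0 F2=0 -> F1&~F2 -> 0
Full result column, 4 rows per line (u,v fixed per line; w,z runs 00..11 left to right):
  rows 0-3 [u,v=00]: 0001  = hex 1
  rows 4-7 [u,v=01]: 0001  = hex 1
  rows 8-11 [u,v=10]: 0000  = hex 0
  rows 12-15 [u,v=11]: 0000  = hex 0
Counterexample vector (row 0 .. row 15) = 0001000100000000
Output column grouped in 4s = 0001 0001 0000 0000 = 0x1100
Convert to decimal digit by digit (value = value*16 + digit):
  1 -> 1
  1*16 + 1 = 17
  17*16 + 0 = 272
  272*16 + 0 = 4352
Decimal = 4352

4352


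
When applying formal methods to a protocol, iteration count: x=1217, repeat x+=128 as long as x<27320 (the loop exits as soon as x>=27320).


Step 1: x goes from 1217 toward 27320 by 128; the body runs while x<27320, so iterations = ceil((bound-start)/step)
Step 2: Distance=26103
Step 3: ceil(26103/128)=204

204


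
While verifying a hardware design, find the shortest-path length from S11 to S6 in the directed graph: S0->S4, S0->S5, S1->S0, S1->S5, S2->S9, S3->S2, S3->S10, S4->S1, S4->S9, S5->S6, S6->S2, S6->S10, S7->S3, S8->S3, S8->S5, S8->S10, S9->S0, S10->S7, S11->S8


BFS layer-by-layer from S11:
  dist 0: {S11}
  dist 1: {S8}
  dist 2: {S3, S5, S10}
  dist 3: {S2, S6, S7}
  -> S6 reached at distance 3
Shortest path length = 3

3


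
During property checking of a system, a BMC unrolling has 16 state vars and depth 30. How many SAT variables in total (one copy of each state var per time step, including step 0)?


BMC unrolls to depth k, creating one copy of each state var for steps 0..k.
Step count = 30 + 1 = 31 (steps 0 through 30)
Vars per step = 16
Total = 16 * 31 = 496

496


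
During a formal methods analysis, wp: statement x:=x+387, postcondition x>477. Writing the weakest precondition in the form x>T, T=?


Formula: wp(x:=E, P) = P[E/x] (substitute E for x in postcondition)
Step 1: Postcondition: x>477
Step 2: Substitute x+387 for x: x+387>477
Step 3: Solve for x: x > 477-387 = 90

90


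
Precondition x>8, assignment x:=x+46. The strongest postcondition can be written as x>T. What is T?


Formula: sp(P, x:=E) = exists old_x. (x = E[old_x/x]) AND P[old_x/x] (old_x is the value of x before the assignment; eliminate old_x by solving x = E[old_x/x] for old_x)
Step 1: Precondition P: x>8, i.e. old_x > 8
Step 2: Assignment gives x = old_x + 46, so old_x = x - 46
Step 3: Substitute into P: x - 46 > 8
Step 4: Simplify: x > 8+46 = 54

54


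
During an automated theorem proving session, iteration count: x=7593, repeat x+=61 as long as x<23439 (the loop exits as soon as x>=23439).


Step 1: x goes from 7593 toward 23439 by 61; the body runs while x<23439, so iterations = ceil((bound-start)/step)
Step 2: Distance=15846
Step 3: ceil(15846/61)=260

260


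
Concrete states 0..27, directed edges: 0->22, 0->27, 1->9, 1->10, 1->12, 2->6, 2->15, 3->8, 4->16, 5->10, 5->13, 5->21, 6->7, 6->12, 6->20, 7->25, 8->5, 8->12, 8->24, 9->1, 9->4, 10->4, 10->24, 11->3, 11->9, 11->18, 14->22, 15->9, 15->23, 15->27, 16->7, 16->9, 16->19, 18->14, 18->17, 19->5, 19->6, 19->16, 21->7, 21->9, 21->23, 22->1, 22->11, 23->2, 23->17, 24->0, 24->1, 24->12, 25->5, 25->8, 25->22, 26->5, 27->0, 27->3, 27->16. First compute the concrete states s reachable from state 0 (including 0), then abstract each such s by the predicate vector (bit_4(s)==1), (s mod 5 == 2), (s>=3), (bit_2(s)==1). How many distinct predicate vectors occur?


BFS from 0:
Concrete reachable: {0, 1, 2, 3, 4, 5, 6, 7, 8, 9, 10, 11, 12, 13, 14, 15, 16, 17, 18, 19, 20, 21, 22, 23, 24, 25, 27}
Abstract via predicates (bit_4(s)==1), (s mod 5 == 2), (s>=3), (bit_2(s)==1):
  (0,0,0,0) <- {0, 1}
  (0,0,1,0) <- {3, 8, 9, 10, 11}
  (0,0,1,1) <- {4, 5, 6, 13, 14, 15}
  (0,1,0,0) <- {2}
  (0,1,1,1) <- {7, 12}
  (1,0,1,0) <- {16, 18, 19, 24, 25}
  (1,0,1,1) <- {20, 21, 23}
  (1,1,1,0) <- {17, 27}
  (1,1,1,1) <- {22}
Distinct abstract states = 9

9


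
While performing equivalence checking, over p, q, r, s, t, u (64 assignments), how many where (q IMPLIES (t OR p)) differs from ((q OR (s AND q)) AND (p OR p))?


F1 = (q IMPLIES (t OR p))
F2 = ((q OR (s AND q)) AND (p OR p))
Evaluate both on each of 64 rows (bits = p,q,r,s,t,u):
  row 0 [000000]: F1=1 F2=0 (differ) -> 1
  row 1 [000001]: F1=1 F2=0 (differ) -> 1
  row 2 [000010]: F1=1 F2=0 (differ) -> 1
  row 3 [000011]: F1=1 F2=0 (differ) -> 1
  row 4 [000100]: F1=1 F2=0 (differ) -> 1
  (every remaining row is evaluated the same way; all 64 results are listed next)
Full result column, 8 rows per line (p,q,r fixed per line; s,t,u runs 000..111 left to right):
  rows 0-7 [p,q,r=000]: 11111111  (ones: 8)
  rows 8-15 [p,q,r=001]: 11111111  (ones: 8)
  rows 16-23 [p,q,r=010]: 00110011  (ones: 4)
  rows 24-31 [p,q,r=011]: 00110011  (ones: 4)
  rows 32-39 [p,q,r=100]: 11111111  (ones: 8)
  rows 40-47 [p,q,r=101]: 11111111  (ones: 8)
  rows 48-55 [p,q,r=110]: 00000000  (ones: 0)
  rows 56-63 [p,q,r=111]: 00000000  (ones: 0)
Disagreements = 8+8+4+4+8+8+0+0 = 40

40


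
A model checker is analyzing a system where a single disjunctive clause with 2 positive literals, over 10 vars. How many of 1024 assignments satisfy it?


Step 1: Total=2^10=1024
Step 2: Unsat when all 2 false: 2^8=256
Step 3: Sat=1024-256=768

768


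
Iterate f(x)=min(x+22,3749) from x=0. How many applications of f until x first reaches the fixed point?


Step 1: x=0, cap=3749, increment=22
Step 2: x grows by 22 each step until capped at 3749; fixed point is x=3749
Step 3: iterations = ceil(3749/22) = 171

171


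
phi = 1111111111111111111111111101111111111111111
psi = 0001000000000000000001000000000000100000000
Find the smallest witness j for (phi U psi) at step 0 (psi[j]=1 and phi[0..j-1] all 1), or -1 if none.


(phi U psi) at 0: need smallest j with psi[j]=1 and phi[i]=1 for all i in [0,j).
Scan from step 0:
  step 0: phi=1, psi=0 -> continue
  step 1: phi=1, psi=0 -> continue
  step 2: phi=1, psi=0 -> continue
  step 3: psi=1 and phi held for [0,3) -> witness found
Witness step = 3

3


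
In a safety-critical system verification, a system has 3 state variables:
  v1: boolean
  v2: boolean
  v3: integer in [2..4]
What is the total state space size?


State space = product of domain sizes of all variables.
Domain sizes:
  v1 (boolean): 2
  v2 (boolean): 2
  v3 (integer in [2..4]): 3
Product = 2 * 2 * 3 = 12

12


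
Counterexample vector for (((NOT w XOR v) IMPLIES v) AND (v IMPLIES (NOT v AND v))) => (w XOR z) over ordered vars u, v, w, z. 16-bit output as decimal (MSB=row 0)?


F1 = (((NOT w XOR v) IMPLIES v) AND (v IMPLIES (NOT v AND v)))
F2 = (w XOR z)
Counterexample to F1=>F2 is where F1=1 and F2=0.
Evaluate each row (bits = u,v,w,z, MSB first):
  row 0 [0000]: F1=0 F2=0 -> F1&~F2 -> 0
  row 1 [0001]: F1=0 F2=1 -> F1&~F2 -> 0
  row 2 [0010]: F1=1 F2=1 -> F1&~F2 -> 0
  row 3 [0011]: F1=1 F2=0 -> F1&~F2 -> 1
  row 4 [0100]: F1=0 F2=0 -> F1&~F2 -> 0
  row 5 [0101]: F1=0 F2=1 -> F1&~F2 -> 0
  row 6 [0110]: F1=0 F2=1 -> F1&~F2 -> 0
  row 7 [0111]: F1=0 F2=0 -> F1&~F2 -> 0
  row 8 [1000]: F1=0 F2=0 -> F1&~F2 -> 0
  row 9 [1001]: F1=0 F2=1 -> F1&~F2 -> 0
  row 10 [1010]: F1=1 F2=1 -> F1&~F2 -> 0
  row 11 [1011]: F1=1 F2=0 -> F1&~F2 -> 1
  row 12 [1100]: F1=0 F2=0 -> F1&~F2 -> 0
  row 13 [1101]: F1=0 F2=1 -> F1&~F2 -> 0
  row 14 [1110]: F1=0 F2=1 -> F1&~F2 -> 0
  row 15 [1111]: F1=0 F2=0 -> F1&~F2 -> 0
Full result column, 4 rows per line (u,v fixed per line; w,z runs 00..11 left to right):
  rows 0-3 [u,v=00]: 0001  = hex 1
  rows 4-7 [u,v=01]: 0000  = hex 0
  rows 8-11 [u,v=10]: 0001  = hex 1
  rows 12-15 [u,v=11]: 0000  = hex 0
Counterexample vector (row 0 .. row 15) = 0001000000010000
Output column grouped in 4s = 0001 0000 0001 0000 = 0x1010
Convert to decimal digit by digit (value = value*16 + digit):
  1 -> 1
  1*16 + 0 = 16
  16*16 + 1 = 257
  257*16 + 0 = 4112
Decimal = 4112

4112


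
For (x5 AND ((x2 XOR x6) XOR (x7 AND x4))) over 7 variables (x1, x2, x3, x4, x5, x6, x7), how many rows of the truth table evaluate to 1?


Formula: (x5 AND ((x2 XOR x6) XOR (x7 AND x4))) over 7 vars (128 rows)
Evaluate each row (x1, x2, x3, x4, x5, x6, x7 as bits, MSB first):
  row 0 [0000000]: (0 AND ((0 XOR 0) XOR (0 AND 0))) -> 0
  row 1 [0000001]: (0 AND ((0 XOR 0) XOR (1 AND 0))) -> 0
  row 2 [0000010]: (0 AND ((0 XOR 1) XOR (0 AND 0))) -> 0
  row 3 [0000011]: (0 AND ((0 XOR 1) XOR (1 AND 0))) -> 0
  row 4 [0000100]: (1 AND ((0 XOR 0) XOR (0 AND 0))) -> 0
  (every remaining row is evaluated the same way; all 128 results are listed next)
Full result column, 8 rows per line (x1,x2,x3,x4 fixed per line; x5,x6,x7 runs 000..111 left to right):
  rows 0-7 [x1,x2,x3,x4=0000]: 00000011  (ones: 2)
  rows 8-15 [x1,x2,x3,x4=0001]: 00000110  (ones: 2)
  rows 16-23 [x1,x2,x3,x4=0010]: 00000011  (ones: 2)
  rows 24-31 [x1,x2,x3,x4=0011]: 00000110  (ones: 2)
  rows 32-39 [x1,x2,x3,x4=0100]: 00001100  (ones: 2)
  rows 40-47 [x1,x2,x3,x4=0101]: 00001001  (ones: 2)
  rows 48-55 [x1,x2,x3,x4=0110]: 00001100  (ones: 2)
  rows 56-63 [x1,x2,x3,x4=0111]: 00001001  (ones: 2)
  rows 64-71 [x1,x2,x3,x4=1000]: 00000011  (ones: 2)
  rows 72-79 [x1,x2,x3,x4=1001]: 00000110  (ones: 2)
  rows 80-87 [x1,x2,x3,x4=1010]: 00000011  (ones: 2)
  rows 88-95 [x1,x2,x3,x4=1011]: 00000110  (ones: 2)
  rows 96-103 [x1,x2,x3,x4=1100]: 00001100  (ones: 2)
  rows 104-111 [x1,x2,x3,x4=1101]: 00001001  (ones: 2)
  rows 112-119 [x1,x2,x3,x4=1110]: 00001100  (ones: 2)
  rows 120-127 [x1,x2,x3,x4=1111]: 00001001  (ones: 2)
Count of 1-rows = 2+2+2+2+2+2+2+2+2+2+2+2+2+2+2+2 = 32

32


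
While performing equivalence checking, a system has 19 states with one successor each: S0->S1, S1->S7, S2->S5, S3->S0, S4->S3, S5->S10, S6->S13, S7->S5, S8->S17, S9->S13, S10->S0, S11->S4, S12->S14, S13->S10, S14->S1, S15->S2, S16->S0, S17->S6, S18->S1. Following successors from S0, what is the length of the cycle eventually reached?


Trace from S0 until a state repeats:
  S0 -> S1 -> S7 -> S5 -> S10 -> S0
S0 first seen at step 0, revisited at step 5.
Cycle length = 5 - 0 = 5

5


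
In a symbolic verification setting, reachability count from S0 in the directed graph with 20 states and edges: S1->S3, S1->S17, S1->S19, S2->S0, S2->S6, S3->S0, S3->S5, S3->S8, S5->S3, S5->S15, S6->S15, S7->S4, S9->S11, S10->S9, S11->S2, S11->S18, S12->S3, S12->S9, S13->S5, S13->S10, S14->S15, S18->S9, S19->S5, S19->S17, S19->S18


BFS from S0:
  layer 0: {S0}
Reachable set: {S0}
Count = 1

1


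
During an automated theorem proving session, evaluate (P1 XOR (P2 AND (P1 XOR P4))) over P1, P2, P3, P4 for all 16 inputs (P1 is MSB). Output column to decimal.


Formula: (P1 XOR (P2 AND (P1 XOR P4))) over P1, P2, P3, P4 (16 rows)
Evaluate each row (bits = P1,P2,P3,P4, MSB first):
  row 0 [0000]: (0 XOR (0 AND (0 XOR 0))) -> 0
  row 1 [0001]: (0 XOR (0 AND (0 XOR 1))) -> 0
  row 2 [0010]: (0 XOR (0 AND (0 XOR 0))) -> 0
  row 3 [0011]: (0 XOR (0 AND (0 XOR 1))) -> 0
  row 4 [0100]: (0 XOR (1 AND (0 XOR 0))) -> 0
  row 5 [0101]: (0 XOR (1 AND (0 XOR 1))) -> 1
  row 6 [0110]: (0 XOR (1 AND (0 XOR 0))) -> 0
  row 7 [0111]: (0 XOR (1 AND (0 XOR 1))) -> 1
  row 8 [1000]: (1 XOR (0 AND (1 XOR 0))) -> 1
  row 9 [1001]: (1 XOR (0 AND (1 XOR 1))) -> 1
  row 10 [1010]: (1 XOR (0 AND (1 XOR 0))) -> 1
  row 11 [1011]: (1 XOR (0 AND (1 XOR 1))) -> 1
  row 12 [1100]: (1 XOR (1 AND (1 XOR 0))) -> 0
  row 13 [1101]: (1 XOR (1 AND (1 XOR 1))) -> 1
  row 14 [1110]: (1 XOR (1 AND (1 XOR 0))) -> 0
  row 15 [1111]: (1 XOR (1 AND (1 XOR 1))) -> 1
Full result column, 4 rows per line (P1,P2 fixed per line; P3,P4 runs 00..11 left to right):
  rows 0-3 [P1,P2=00]: 0000  = hex 0
  rows 4-7 [P1,P2=01]: 0101  = hex 5
  rows 8-11 [P1,P2=10]: 1111  = hex F
  rows 12-15 [P1,P2=11]: 0101  = hex 5
Output column (row 0 .. row 15) = 0000010111110101
Output column grouped in 4s = 0000 0101 1111 0101 = 0x05F5
Convert to decimal digit by digit (value = value*16 + digit):
  0 -> 0
  0*16 + 5 = 5
  5*16 + 15 (F) = 95
  95*16 + 5 = 1525
Decimal = 1525

1525


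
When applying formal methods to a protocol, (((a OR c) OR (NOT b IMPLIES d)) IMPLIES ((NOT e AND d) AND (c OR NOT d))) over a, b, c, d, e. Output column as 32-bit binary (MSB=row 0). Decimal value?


Formula: (((a OR c) OR (NOT b IMPLIES d)) IMPLIES ((NOT e AND d) AND (c OR NOT d))) over a, b, c, d, e (32 rows)
Evaluate each row (bits = a,b,c,d,e, MSB first):
  row 0 [00000]: (((0 OR 0) OR (NOT 0 IMPLIES 0)) IMPLIES ((NOT 0 AND 0) AND (0 OR NOT 0))) -> 1
  row 1 [00001]: (((0 OR 0) OR (NOT 0 IMPLIES 0)) IMPLIES ((NOT 1 AND 0) AND (0 OR NOT 0))) -> 1
  row 2 [00010]: (((0 OR 0) OR (NOT 0 IMPLIES 1)) IMPLIES ((NOT 0 AND 1) AND (0 OR NOT 1))) -> 0
  row 3 [00011]: (((0 OR 0) OR (NOT 0 IMPLIES 1)) IMPLIES ((NOT 1 AND 1) AND (0 OR NOT 1))) -> 0
  row 4 [00100]: (((0 OR 1) OR (NOT 0 IMPLIES 0)) IMPLIES ((NOT 0 AND 0) AND (1 OR NOT 0))) -> 0
  row 5 [00101]: (((0 OR 1) OR (NOT 0 IMPLIES 0)) IMPLIES ((NOT 1 AND 0) AND (1 OR NOT 0))) -> 0
  row 6 [00110]: (((0 OR 1) OR (NOT 0 IMPLIES 1)) IMPLIES ((NOT 0 AND 1) AND (1 OR NOT 1))) -> 1
  row 7 [00111]: (((0 OR 1) OR (NOT 0 IMPLIES 1)) IMPLIES ((NOT 1 AND 1) AND (1 OR NOT 1))) -> 0
  row 8 [01000]: (((0 OR 0) OR (NOT 1 IMPLIES 0)) IMPLIES ((NOT 0 AND 0) AND (0 OR NOT 0))) -> 0
  row 9 [01001]: (((0 OR 0) OR (NOT 1 IMPLIES 0)) IMPLIES ((NOT 1 AND 0) AND (0 OR NOT 0))) -> 0
  row 10 [01010]: (((0 OR 0) OR (NOT 1 IMPLIES 1)) IMPLIES ((NOT 0 AND 1) AND (0 OR NOT 1))) -> 0
  row 11 [01011]: (((0 OR 0) OR (NOT 1 IMPLIES 1)) IMPLIES ((NOT 1 AND 1) AND (0 OR NOT 1))) -> 0
  row 12 [01100]: (((0 OR 1) OR (NOT 1 IMPLIES 0)) IMPLIES ((NOT 0 AND 0) AND (1 OR NOT 0))) -> 0
  row 13 [01101]: (((0 OR 1) OR (NOT 1 IMPLIES 0)) IMPLIES ((NOT 1 AND 0) AND (1 OR NOT 0))) -> 0
  row 14 [01110]: (((0 OR 1) OR (NOT 1 IMPLIES 1)) IMPLIES ((NOT 0 AND 1) AND (1 OR NOT 1))) -> 1
  row 15 [01111]: (((0 OR 1) OR (NOT 1 IMPLIES 1)) IMPLIES ((NOT 1 AND 1) AND (1 OR NOT 1))) -> 0
  row 16 [10000]: (((1 OR 0) OR (NOT 0 IMPLIES 0)) IMPLIES ((NOT 0 AND 0) AND (0 OR NOT 0))) -> 0
  row 17 [10001]: (((1 OR 0) OR (NOT 0 IMPLIES 0)) IMPLIES ((NOT 1 AND 0) AND (0 OR NOT 0))) -> 0
  row 18 [10010]: (((1 OR 0) OR (NOT 0 IMPLIES 1)) IMPLIES ((NOT 0 AND 1) AND (0 OR NOT 1))) -> 0
  row 19 [10011]: (((1 OR 0) OR (NOT 0 IMPLIES 1)) IMPLIES ((NOT 1 AND 1) AND (0 OR NOT 1))) -> 0
  row 20 [10100]: (((1 OR 1) OR (NOT 0 IMPLIES 0)) IMPLIES ((NOT 0 AND 0) AND (1 OR NOT 0))) -> 0
  row 21 [10101]: (((1 OR 1) OR (NOT 0 IMPLIES 0)) IMPLIES ((NOT 1 AND 0) AND (1 OR NOT 0))) -> 0
  row 22 [10110]: (((1 OR 1) OR (NOT 0 IMPLIES 1)) IMPLIES ((NOT 0 AND 1) AND (1 OR NOT 1))) -> 1
  row 23 [10111]: (((1 OR 1) OR (NOT 0 IMPLIES 1)) IMPLIES ((NOT 1 AND 1) AND (1 OR NOT 1))) -> 0
  row 24 [11000]: (((1 OR 0) OR (NOT 1 IMPLIES 0)) IMPLIES ((NOT 0 AND 0) AND (0 OR NOT 0))) -> 0
  row 25 [11001]: (((1 OR 0) OR (NOT 1 IMPLIES 0)) IMPLIES ((NOT 1 AND 0) AND (0 OR NOT 0))) -> 0
  row 26 [11010]: (((1 OR 0) OR (NOT 1 IMPLIES 1)) IMPLIES ((NOT 0 AND 1) AND (0 OR NOT 1))) -> 0
  row 27 [11011]: (((1 OR 0) OR (NOT 1 IMPLIES 1)) IMPLIES ((NOT 1 AND 1) AND (0 OR NOT 1))) -> 0
  row 28 [11100]: (((1 OR 1) OR (NOT 1 IMPLIES 0)) IMPLIES ((NOT 0 AND 0) AND (1 OR NOT 0))) -> 0
  row 29 [11101]: (((1 OR 1) OR (NOT 1 IMPLIES 0)) IMPLIES ((NOT 1 AND 0) AND (1 OR NOT 0))) -> 0
  row 30 [11110]: (((1 OR 1) OR (NOT 1 IMPLIES 1)) IMPLIES ((NOT 0 AND 1) AND (1 OR NOT 1))) -> 1
  row 31 [11111]: (((1 OR 1) OR (NOT 1 IMPLIES 1)) IMPLIES ((NOT 1 AND 1) AND (1 OR NOT 1))) -> 0
Full result column, 4 rows per line (a,b,c fixed per line; d,e runs 00..11 left to right):
  rows 0-3 [a,b,c=000]: 1100  = hex C
  rows 4-7 [a,b,c=001]: 0010  = hex 2
  rows 8-11 [a,b,c=010]: 0000  = hex 0
  rows 12-15 [a,b,c=011]: 0010  = hex 2
  rows 16-19 [a,b,c=100]: 0000  = hex 0
  rows 20-23 [a,b,c=101]: 0010  = hex 2
  rows 24-27 [a,b,c=110]: 0000  = hex 0
  rows 28-31 [a,b,c=111]: 0010  = hex 2
Output column (row 0 .. row 31) = 11000010000000100000001000000010
Output column grouped in 4s = 1100 0010 0000 0010 0000 0010 0000 0010 = 0xC2020202
Convert to decimal digit by digit (value = value*16 + digit):
  C -> 12
  12*16 + 2 = 194
  194*16 + 0 = 3104
  3104*16 + 2 = 49666
  49666*16 + 0 = 794656
  794656*16 + 2 = 12714498
  12714498*16 + 0 = 203431968
  203431968*16 + 2 = 3254911490
Decimal = 3254911490

3254911490


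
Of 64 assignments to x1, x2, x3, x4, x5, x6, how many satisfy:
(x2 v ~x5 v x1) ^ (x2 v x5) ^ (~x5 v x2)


CNF with 3 clauses over 6 vars (64 assignments).
An assignment satisfies CNF iff every clause has >=1 true literal.
Check each row (bits = x1,x2,x3,x4,x5,x6; clause T/F shown):
  row 0 [000000]: clauses=TFT -> 0
  row 1 [000001]: clauses=TFT -> 0
  row 2 [000010]: clauses=FTF -> 0
  row 3 [000011]: clauses=FTF -> 0
  row 4 [000100]: clauses=TFT -> 0
  (every remaining row is evaluated the same way; all 64 results are listed next)
Full result column, 8 rows per line (x1,x2,x3 fixed per line; x4,x5,x6 runs 000..111 left to right):
  rows 0-7 [x1,x2,x3=000]: 00000000  (ones: 0)
  rows 8-15 [x1,x2,x3=001]: 00000000  (ones: 0)
  rows 16-23 [x1,x2,x3=010]: 11111111  (ones: 8)
  rows 24-31 [x1,x2,x3=011]: 11111111  (ones: 8)
  rows 32-39 [x1,x2,x3=100]: 00000000  (ones: 0)
  rows 40-47 [x1,x2,x3=101]: 00000000  (ones: 0)
  rows 48-55 [x1,x2,x3=110]: 11111111  (ones: 8)
  rows 56-63 [x1,x2,x3=111]: 11111111  (ones: 8)
Satisfying assignments = 0+0+8+8+0+0+8+8 = 32

32


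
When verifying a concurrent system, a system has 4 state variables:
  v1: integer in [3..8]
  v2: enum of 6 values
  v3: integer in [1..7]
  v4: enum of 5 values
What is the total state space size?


State space = product of domain sizes of all variables.
Domain sizes:
  v1 (integer in [3..8]): 6
  v2 (enum of 6 values): 6
  v3 (integer in [1..7]): 7
  v4 (enum of 5 values): 5
Product = 6 * 6 * 7 * 5 = 1260

1260


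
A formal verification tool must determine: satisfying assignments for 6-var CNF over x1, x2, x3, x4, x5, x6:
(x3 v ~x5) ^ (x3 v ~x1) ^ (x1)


CNF with 3 clauses over 6 vars (64 assignments).
An assignment satisfies CNF iff every clause has >=1 true literal.
Check each row (bits = x1,x2,x3,x4,x5,x6; clause T/F shown):
  row 0 [000000]: clauses=TTF -> 0
  row 1 [000001]: clauses=TTF -> 0
  row 2 [000010]: clauses=FTF -> 0
  row 3 [000011]: clauses=FTF -> 0
  row 4 [000100]: clauses=TTF -> 0
  (every remaining row is evaluated the same way; all 64 results are listed next)
Full result column, 8 rows per line (x1,x2,x3 fixed per line; x4,x5,x6 runs 000..111 left to right):
  rows 0-7 [x1,x2,x3=000]: 00000000  (ones: 0)
  rows 8-15 [x1,x2,x3=001]: 00000000  (ones: 0)
  rows 16-23 [x1,x2,x3=010]: 00000000  (ones: 0)
  rows 24-31 [x1,x2,x3=011]: 00000000  (ones: 0)
  rows 32-39 [x1,x2,x3=100]: 00000000  (ones: 0)
  rows 40-47 [x1,x2,x3=101]: 11111111  (ones: 8)
  rows 48-55 [x1,x2,x3=110]: 00000000  (ones: 0)
  rows 56-63 [x1,x2,x3=111]: 11111111  (ones: 8)
Satisfying assignments = 0+0+0+0+0+8+0+8 = 16

16


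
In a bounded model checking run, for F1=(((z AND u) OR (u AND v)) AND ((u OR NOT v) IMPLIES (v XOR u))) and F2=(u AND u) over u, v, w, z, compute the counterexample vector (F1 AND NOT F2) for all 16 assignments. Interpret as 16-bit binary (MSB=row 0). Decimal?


F1 = (((z AND u) OR (u AND v)) AND ((u OR NOT v) IMPLIES (v XOR u)))
F2 = (u AND u)
Counterexample to F1=>F2 is where F1=1 and F2=0.
Evaluate each row (bits = u,v,w,z, MSB first):
  row 0 [0000]: F1=0 F2=0 -> F1&~F2 -> 0
  row 1 [0001]: F1=0 F2=0 -> F1&~F2 -> 0
  row 2 [0010]: F1=0 F2=0 -> F1&~F2 -> 0
  row 3 [0011]: F1=0 F2=0 -> F1&~F2 -> 0
  row 4 [0100]: F1=0 F2=0 -> F1&~F2 -> 0
  row 5 [0101]: F1=0 F2=0 -> F1&~F2 -> 0
  row 6 [0110]: F1=0 F2=0 -> F1&~F2 -> 0
  row 7 [0111]: F1=0 F2=0 -> F1&~F2 -> 0
  row 8 [1000]: F1=0 F2=1 -> F1&~F2 -> 0
  row 9 [1001]: F1=1 F2=1 -> F1&~F2 -> 0
  row 10 [1010]: F1=0 F2=1 -> F1&~F2 -> 0
  row 11 [1011]: F1=1 F2=1 -> F1&~F2 -> 0
  row 12 [1100]: F1=0 F2=1 -> F1&~F2 -> 0
  row 13 [1101]: F1=0 F2=1 -> F1&~F2 -> 0
  row 14 [1110]: F1=0 F2=1 -> F1&~F2 -> 0
  row 15 [1111]: F1=0 F2=1 -> F1&~F2 -> 0
Full result column, 4 rows per line (u,v fixed per line; w,z runs 00..11 left to right):
  rows 0-3 [u,v=00]: 0000  = hex 0
  rows 4-7 [u,v=01]: 0000  = hex 0
  rows 8-11 [u,v=10]: 0000  = hex 0
  rows 12-15 [u,v=11]: 0000  = hex 0
Counterexample vector (row 0 .. row 15) = 0000000000000000
Output column grouped in 4s = 0000 0000 0000 0000 = 0x0000
Convert to decimal digit by digit (value = value*16 + digit):
  0 -> 0
  0*16 + 0 = 0
  0*16 + 0 = 0
  0*16 + 0 = 0
Decimal = 0

0


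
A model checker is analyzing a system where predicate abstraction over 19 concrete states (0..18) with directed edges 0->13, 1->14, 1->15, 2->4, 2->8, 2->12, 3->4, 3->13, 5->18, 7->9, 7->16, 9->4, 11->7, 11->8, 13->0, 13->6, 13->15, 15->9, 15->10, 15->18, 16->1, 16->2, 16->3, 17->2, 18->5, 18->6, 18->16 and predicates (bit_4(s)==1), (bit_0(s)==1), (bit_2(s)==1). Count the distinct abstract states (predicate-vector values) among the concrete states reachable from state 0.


BFS from 0:
Concrete reachable: {0, 1, 2, 3, 4, 5, 6, 8, 9, 10, 12, 13, 14, 15, 16, 18}
Abstract via predicates (bit_4(s)==1), (bit_0(s)==1), (bit_2(s)==1):
  (0,0,0) <- {0, 2, 8, 10}
  (0,0,1) <- {4, 6, 12, 14}
  (0,1,0) <- {1, 3, 9}
  (0,1,1) <- {5, 13, 15}
  (1,0,0) <- {16, 18}
Distinct abstract states = 5

5


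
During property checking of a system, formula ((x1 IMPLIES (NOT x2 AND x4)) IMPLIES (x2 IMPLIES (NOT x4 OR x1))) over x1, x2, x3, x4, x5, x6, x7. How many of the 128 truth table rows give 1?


Formula: ((x1 IMPLIES (NOT x2 AND x4)) IMPLIES (x2 IMPLIES (NOT x4 OR x1))) over 7 vars (128 rows)
Evaluate each row (x1, x2, x3, x4, x5, x6, x7 as bits, MSB first):
  row 0 [0000000]: ((0 IMPLIES (NOT 0 AND 0)) IMPLIES (0 IMPLIES (NOT 0 OR 0))) -> 1
  row 1 [0000001]: ((0 IMPLIES (NOT 0 AND 0)) IMPLIES (0 IMPLIES (NOT 0 OR 0))) -> 1
  row 2 [0000010]: ((0 IMPLIES (NOT 0 AND 0)) IMPLIES (0 IMPLIES (NOT 0 OR 0))) -> 1
  row 3 [0000011]: ((0 IMPLIES (NOT 0 AND 0)) IMPLIES (0 IMPLIES (NOT 0 OR 0))) -> 1
  row 4 [0000100]: ((0 IMPLIES (NOT 0 AND 0)) IMPLIES (0 IMPLIES (NOT 0 OR 0))) -> 1
  (every remaining row is evaluated the same way; all 128 results are listed next)
Full result column, 8 rows per line (x1,x2,x3,x4 fixed per line; x5,x6,x7 runs 000..111 left to right):
  rows 0-7 [x1,x2,x3,x4=0000]: 11111111  (ones: 8)
  rows 8-15 [x1,x2,x3,x4=0001]: 11111111  (ones: 8)
  rows 16-23 [x1,x2,x3,x4=0010]: 11111111  (ones: 8)
  rows 24-31 [x1,x2,x3,x4=0011]: 11111111  (ones: 8)
  rows 32-39 [x1,x2,x3,x4=0100]: 11111111  (ones: 8)
  rows 40-47 [x1,x2,x3,x4=0101]: 00000000  (ones: 0)
  rows 48-55 [x1,x2,x3,x4=0110]: 11111111  (ones: 8)
  rows 56-63 [x1,x2,x3,x4=0111]: 00000000  (ones: 0)
  rows 64-71 [x1,x2,x3,x4=1000]: 11111111  (ones: 8)
  rows 72-79 [x1,x2,x3,x4=1001]: 11111111  (ones: 8)
  rows 80-87 [x1,x2,x3,x4=1010]: 11111111  (ones: 8)
  rows 88-95 [x1,x2,x3,x4=1011]: 11111111  (ones: 8)
  rows 96-103 [x1,x2,x3,x4=1100]: 11111111  (ones: 8)
  rows 104-111 [x1,x2,x3,x4=1101]: 11111111  (ones: 8)
  rows 112-119 [x1,x2,x3,x4=1110]: 11111111  (ones: 8)
  rows 120-127 [x1,x2,x3,x4=1111]: 11111111  (ones: 8)
Count of 1-rows = 8+8+8+8+8+0+8+0+8+8+8+8+8+8+8+8 = 112

112


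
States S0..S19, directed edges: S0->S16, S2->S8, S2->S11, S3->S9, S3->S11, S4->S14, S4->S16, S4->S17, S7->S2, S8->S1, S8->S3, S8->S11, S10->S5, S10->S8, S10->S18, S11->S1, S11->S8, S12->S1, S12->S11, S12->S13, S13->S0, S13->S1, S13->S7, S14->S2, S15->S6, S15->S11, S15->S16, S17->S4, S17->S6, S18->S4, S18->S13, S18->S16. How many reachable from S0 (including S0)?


BFS from S0:
  layer 0: {S0}
  layer 1: {S16}
Reachable set: {S0, S16}
Count = 2

2


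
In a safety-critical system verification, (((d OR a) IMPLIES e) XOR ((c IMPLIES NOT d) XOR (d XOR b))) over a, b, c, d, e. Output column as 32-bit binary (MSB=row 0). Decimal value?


Formula: (((d OR a) IMPLIES e) XOR ((c IMPLIES NOT d) XOR (d XOR b))) over a, b, c, d, e (32 rows)
Evaluate each row (bits = a,b,c,d,e, MSB first):
  row 0 [00000]: (((0 OR 0) IMPLIES 0) XOR ((0 IMPLIES NOT 0) XOR (0 XOR 0))) -> 0
  row 1 [00001]: (((0 OR 0) IMPLIES 1) XOR ((0 IMPLIES NOT 0) XOR (0 XOR 0))) -> 0
  row 2 [00010]: (((1 OR 0) IMPLIES 0) XOR ((0 IMPLIES NOT 1) XOR (1 XOR 0))) -> 0
  row 3 [00011]: (((1 OR 0) IMPLIES 1) XOR ((0 IMPLIES NOT 1) XOR (1 XOR 0))) -> 1
  row 4 [00100]: (((0 OR 0) IMPLIES 0) XOR ((1 IMPLIES NOT 0) XOR (0 XOR 0))) -> 0
  row 5 [00101]: (((0 OR 0) IMPLIES 1) XOR ((1 IMPLIES NOT 0) XOR (0 XOR 0))) -> 0
  row 6 [00110]: (((1 OR 0) IMPLIES 0) XOR ((1 IMPLIES NOT 1) XOR (1 XOR 0))) -> 1
  row 7 [00111]: (((1 OR 0) IMPLIES 1) XOR ((1 IMPLIES NOT 1) XOR (1 XOR 0))) -> 0
  row 8 [01000]: (((0 OR 0) IMPLIES 0) XOR ((0 IMPLIES NOT 0) XOR (0 XOR 1))) -> 1
  row 9 [01001]: (((0 OR 0) IMPLIES 1) XOR ((0 IMPLIES NOT 0) XOR (0 XOR 1))) -> 1
  row 10 [01010]: (((1 OR 0) IMPLIES 0) XOR ((0 IMPLIES NOT 1) XOR (1 XOR 1))) -> 1
  row 11 [01011]: (((1 OR 0) IMPLIES 1) XOR ((0 IMPLIES NOT 1) XOR (1 XOR 1))) -> 0
  row 12 [01100]: (((0 OR 0) IMPLIES 0) XOR ((1 IMPLIES NOT 0) XOR (0 XOR 1))) -> 1
  row 13 [01101]: (((0 OR 0) IMPLIES 1) XOR ((1 IMPLIES NOT 0) XOR (0 XOR 1))) -> 1
  row 14 [01110]: (((1 OR 0) IMPLIES 0) XOR ((1 IMPLIES NOT 1) XOR (1 XOR 1))) -> 0
  row 15 [01111]: (((1 OR 0) IMPLIES 1) XOR ((1 IMPLIES NOT 1) XOR (1 XOR 1))) -> 1
  row 16 [10000]: (((0 OR 1) IMPLIES 0) XOR ((0 IMPLIES NOT 0) XOR (0 XOR 0))) -> 1
  row 17 [10001]: (((0 OR 1) IMPLIES 1) XOR ((0 IMPLIES NOT 0) XOR (0 XOR 0))) -> 0
  row 18 [10010]: (((1 OR 1) IMPLIES 0) XOR ((0 IMPLIES NOT 1) XOR (1 XOR 0))) -> 0
  row 19 [10011]: (((1 OR 1) IMPLIES 1) XOR ((0 IMPLIES NOT 1) XOR (1 XOR 0))) -> 1
  row 20 [10100]: (((0 OR 1) IMPLIES 0) XOR ((1 IMPLIES NOT 0) XOR (0 XOR 0))) -> 1
  row 21 [10101]: (((0 OR 1) IMPLIES 1) XOR ((1 IMPLIES NOT 0) XOR (0 XOR 0))) -> 0
  row 22 [10110]: (((1 OR 1) IMPLIES 0) XOR ((1 IMPLIES NOT 1) XOR (1 XOR 0))) -> 1
  row 23 [10111]: (((1 OR 1) IMPLIES 1) XOR ((1 IMPLIES NOT 1) XOR (1 XOR 0))) -> 0
  row 24 [11000]: (((0 OR 1) IMPLIES 0) XOR ((0 IMPLIES NOT 0) XOR (0 XOR 1))) -> 0
  row 25 [11001]: (((0 OR 1) IMPLIES 1) XOR ((0 IMPLIES NOT 0) XOR (0 XOR 1))) -> 1
  row 26 [11010]: (((1 OR 1) IMPLIES 0) XOR ((0 IMPLIES NOT 1) XOR (1 XOR 1))) -> 1
  row 27 [11011]: (((1 OR 1) IMPLIES 1) XOR ((0 IMPLIES NOT 1) XOR (1 XOR 1))) -> 0
  row 28 [11100]: (((0 OR 1) IMPLIES 0) XOR ((1 IMPLIES NOT 0) XOR (0 XOR 1))) -> 0
  row 29 [11101]: (((0 OR 1) IMPLIES 1) XOR ((1 IMPLIES NOT 0) XOR (0 XOR 1))) -> 1
  row 30 [11110]: (((1 OR 1) IMPLIES 0) XOR ((1 IMPLIES NOT 1) XOR (1 XOR 1))) -> 0
  row 31 [11111]: (((1 OR 1) IMPLIES 1) XOR ((1 IMPLIES NOT 1) XOR (1 XOR 1))) -> 1
Full result column, 4 rows per line (a,b,c fixed per line; d,e runs 00..11 left to right):
  rows 0-3 [a,b,c=000]: 0001  = hex 1
  rows 4-7 [a,b,c=001]: 0010  = hex 2
  rows 8-11 [a,b,c=010]: 1110  = hex E
  rows 12-15 [a,b,c=011]: 1101  = hex D
  rows 16-19 [a,b,c=100]: 1001  = hex 9
  rows 20-23 [a,b,c=101]: 1010  = hex A
  rows 24-27 [a,b,c=110]: 0110  = hex 6
  rows 28-31 [a,b,c=111]: 0101  = hex 5
Output column (row 0 .. row 31) = 00010010111011011001101001100101
Output column grouped in 4s = 0001 0010 1110 1101 1001 1010 0110 0101 = 0x12ED9A65
Convert to decimal digit by digit (value = value*16 + digit):
  1 -> 1
  1*16 + 2 = 18
  18*16 + 14 (E) = 302
  302*16 + 13 (D) = 4845
  4845*16 + 9 = 77529
  77529*16 + 10 (A) = 1240474
  1240474*16 + 6 = 19847590
  19847590*16 + 5 = 317561445
Decimal = 317561445

317561445


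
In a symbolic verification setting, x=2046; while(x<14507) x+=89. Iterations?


Step 1: x goes from 2046 toward 14507 by 89; the body runs while x<14507, so iterations = ceil((bound-start)/step)
Step 2: Distance=12461
Step 3: ceil(12461/89)=141

141


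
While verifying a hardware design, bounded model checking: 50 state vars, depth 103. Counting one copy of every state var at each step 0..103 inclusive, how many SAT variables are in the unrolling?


BMC unrolls to depth k, creating one copy of each state var for steps 0..k.
Step count = 103 + 1 = 104 (steps 0 through 103)
Vars per step = 50
Total = 50 * 104 = 5200

5200


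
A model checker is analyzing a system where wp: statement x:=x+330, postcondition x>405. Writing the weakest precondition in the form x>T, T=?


Formula: wp(x:=E, P) = P[E/x] (substitute E for x in postcondition)
Step 1: Postcondition: x>405
Step 2: Substitute x+330 for x: x+330>405
Step 3: Solve for x: x > 405-330 = 75

75


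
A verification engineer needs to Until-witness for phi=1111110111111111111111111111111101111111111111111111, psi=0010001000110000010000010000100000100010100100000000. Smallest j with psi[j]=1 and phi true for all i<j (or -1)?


(phi U psi) at 0: need smallest j with psi[j]=1 and phi[i]=1 for all i in [0,j).
Scan from step 0:
  step 0: phi=1, psi=0 -> continue
  step 1: phi=1, psi=0 -> continue
  step 2: psi=1 and phi held for [0,2) -> witness found
Witness step = 2

2


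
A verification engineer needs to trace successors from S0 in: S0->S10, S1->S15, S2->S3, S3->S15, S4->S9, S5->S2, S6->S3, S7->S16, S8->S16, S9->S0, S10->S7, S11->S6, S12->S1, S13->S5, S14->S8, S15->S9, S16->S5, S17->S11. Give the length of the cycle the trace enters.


Trace from S0 until a state repeats:
  S0 -> S10 -> S7 -> S16 -> S5 -> S2 -> S3 -> S15 -> S9 -> S0
S0 first seen at step 0, revisited at step 9.
Cycle length = 9 - 0 = 9

9


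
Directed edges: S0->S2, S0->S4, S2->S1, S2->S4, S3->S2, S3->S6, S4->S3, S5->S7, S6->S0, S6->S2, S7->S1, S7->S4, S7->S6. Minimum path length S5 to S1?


BFS layer-by-layer from S5:
  dist 0: {S5}
  dist 1: {S7}
  dist 2: {S1, S4, S6}
  -> S1 reached at distance 2
Shortest path length = 2

2


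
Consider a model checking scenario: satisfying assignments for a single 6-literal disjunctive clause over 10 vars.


Step 1: Total=2^10=1024
Step 2: Unsat when all 6 false: 2^4=16
Step 3: Sat=1024-16=1008

1008


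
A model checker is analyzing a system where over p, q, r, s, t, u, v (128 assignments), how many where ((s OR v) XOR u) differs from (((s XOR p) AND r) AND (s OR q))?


F1 = ((s OR v) XOR u)
F2 = (((s XOR p) AND r) AND (s OR q))
Evaluate both on each of 128 rows (bits = p,q,r,s,t,u,v):
  row 0 [0000000]: F1=0 F2=0 -> 0
  row 1 [0000001]: F1=1 F2=0 (differ) -> 1
  row 2 [0000010]: F1=1 F2=0 (differ) -> 1
  row 3 [0000011]: F1=0 F2=0 -> 0
  row 4 [0000100]: F1=0 F2=0 -> 0
  (every remaining row is evaluated the same way; all 128 results are listed next)
Full result column, 8 rows per line (p,q,r,s fixed per line; t,u,v runs 000..111 left to right):
  rows 0-7 [p,q,r,s=0000]: 01100110  (ones: 4)
  rows 8-15 [p,q,r,s=0001]: 11001100  (ones: 4)
  rows 16-23 [p,q,r,s=0010]: 01100110  (ones: 4)
  rows 24-31 [p,q,r,s=0011]: 00110011  (ones: 4)
  rows 32-39 [p,q,r,s=0100]: 01100110  (ones: 4)
  rows 40-47 [p,q,r,s=0101]: 11001100  (ones: 4)
  rows 48-55 [p,q,r,s=0110]: 01100110  (ones: 4)
  rows 56-63 [p,q,r,s=0111]: 00110011  (ones: 4)
  rows 64-71 [p,q,r,s=1000]: 01100110  (ones: 4)
  rows 72-79 [p,q,r,s=1001]: 11001100  (ones: 4)
  rows 80-87 [p,q,r,s=1010]: 01100110  (ones: 4)
  rows 88-95 [p,q,r,s=1011]: 11001100  (ones: 4)
  rows 96-103 [p,q,r,s=1100]: 01100110  (ones: 4)
  rows 104-111 [p,q,r,s=1101]: 11001100  (ones: 4)
  rows 112-119 [p,q,r,s=1110]: 10011001  (ones: 4)
  rows 120-127 [p,q,r,s=1111]: 11001100  (ones: 4)
Disagreements = 4+4+4+4+4+4+4+4+4+4+4+4+4+4+4+4 = 64

64


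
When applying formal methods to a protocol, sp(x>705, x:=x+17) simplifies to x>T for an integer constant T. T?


Formula: sp(P, x:=E) = exists old_x. (x = E[old_x/x]) AND P[old_x/x] (old_x is the value of x before the assignment; eliminate old_x by solving x = E[old_x/x] for old_x)
Step 1: Precondition P: x>705, i.e. old_x > 705
Step 2: Assignment gives x = old_x + 17, so old_x = x - 17
Step 3: Substitute into P: x - 17 > 705
Step 4: Simplify: x > 705+17 = 722

722


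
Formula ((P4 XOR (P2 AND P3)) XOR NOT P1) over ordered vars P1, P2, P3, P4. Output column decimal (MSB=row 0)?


Formula: ((P4 XOR (P2 AND P3)) XOR NOT P1) over P1, P2, P3, P4 (16 rows)
Evaluate each row (bits = P1,P2,P3,P4, MSB first):
  row 0 [0000]: ((0 XOR (0 AND 0)) XOR NOT 0) -> 1
  row 1 [0001]: ((1 XOR (0 AND 0)) XOR NOT 0) -> 0
  row 2 [0010]: ((0 XOR (0 AND 1)) XOR NOT 0) -> 1
  row 3 [0011]: ((1 XOR (0 AND 1)) XOR NOT 0) -> 0
  row 4 [0100]: ((0 XOR (1 AND 0)) XOR NOT 0) -> 1
  row 5 [0101]: ((1 XOR (1 AND 0)) XOR NOT 0) -> 0
  row 6 [0110]: ((0 XOR (1 AND 1)) XOR NOT 0) -> 0
  row 7 [0111]: ((1 XOR (1 AND 1)) XOR NOT 0) -> 1
  row 8 [1000]: ((0 XOR (0 AND 0)) XOR NOT 1) -> 0
  row 9 [1001]: ((1 XOR (0 AND 0)) XOR NOT 1) -> 1
  row 10 [1010]: ((0 XOR (0 AND 1)) XOR NOT 1) -> 0
  row 11 [1011]: ((1 XOR (0 AND 1)) XOR NOT 1) -> 1
  row 12 [1100]: ((0 XOR (1 AND 0)) XOR NOT 1) -> 0
  row 13 [1101]: ((1 XOR (1 AND 0)) XOR NOT 1) -> 1
  row 14 [1110]: ((0 XOR (1 AND 1)) XOR NOT 1) -> 1
  row 15 [1111]: ((1 XOR (1 AND 1)) XOR NOT 1) -> 0
Full result column, 4 rows per line (P1,P2 fixed per line; P3,P4 runs 00..11 left to right):
  rows 0-3 [P1,P2=00]: 1010  = hex A
  rows 4-7 [P1,P2=01]: 1001  = hex 9
  rows 8-11 [P1,P2=10]: 0101  = hex 5
  rows 12-15 [P1,P2=11]: 0110  = hex 6
Output column (row 0 .. row 15) = 1010100101010110
Output column grouped in 4s = 1010 1001 0101 0110 = 0xA956
Convert to decimal digit by digit (value = value*16 + digit):
  A -> 10
  10*16 + 9 = 169
  169*16 + 5 = 2709
  2709*16 + 6 = 43350
Decimal = 43350

43350


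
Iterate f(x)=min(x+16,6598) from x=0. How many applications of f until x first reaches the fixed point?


Step 1: x=0, cap=6598, increment=16
Step 2: x grows by 16 each step until capped at 6598; fixed point is x=6598
Step 3: iterations = ceil(6598/16) = 413

413


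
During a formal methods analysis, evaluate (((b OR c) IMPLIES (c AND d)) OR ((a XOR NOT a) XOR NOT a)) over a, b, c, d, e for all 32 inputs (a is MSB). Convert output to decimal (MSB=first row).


Formula: (((b OR c) IMPLIES (c AND d)) OR ((a XOR NOT a) XOR NOT a)) over a, b, c, d, e (32 rows)
Evaluate each row (bits = a,b,c,d,e, MSB first):
  row 0 [00000]: (((0 OR 0) IMPLIES (0 AND 0)) OR ((0 XOR NOT 0) XOR NOT 0)) -> 1
  row 1 [00001]: (((0 OR 0) IMPLIES (0 AND 0)) OR ((0 XOR NOT 0) XOR NOT 0)) -> 1
  row 2 [00010]: (((0 OR 0) IMPLIES (0 AND 1)) OR ((0 XOR NOT 0) XOR NOT 0)) -> 1
  row 3 [00011]: (((0 OR 0) IMPLIES (0 AND 1)) OR ((0 XOR NOT 0) XOR NOT 0)) -> 1
  row 4 [00100]: (((0 OR 1) IMPLIES (1 AND 0)) OR ((0 XOR NOT 0) XOR NOT 0)) -> 0
  row 5 [00101]: (((0 OR 1) IMPLIES (1 AND 0)) OR ((0 XOR NOT 0) XOR NOT 0)) -> 0
  row 6 [00110]: (((0 OR 1) IMPLIES (1 AND 1)) OR ((0 XOR NOT 0) XOR NOT 0)) -> 1
  row 7 [00111]: (((0 OR 1) IMPLIES (1 AND 1)) OR ((0 XOR NOT 0) XOR NOT 0)) -> 1
  row 8 [01000]: (((1 OR 0) IMPLIES (0 AND 0)) OR ((0 XOR NOT 0) XOR NOT 0)) -> 0
  row 9 [01001]: (((1 OR 0) IMPLIES (0 AND 0)) OR ((0 XOR NOT 0) XOR NOT 0)) -> 0
  row 10 [01010]: (((1 OR 0) IMPLIES (0 AND 1)) OR ((0 XOR NOT 0) XOR NOT 0)) -> 0
  row 11 [01011]: (((1 OR 0) IMPLIES (0 AND 1)) OR ((0 XOR NOT 0) XOR NOT 0)) -> 0
  row 12 [01100]: (((1 OR 1) IMPLIES (1 AND 0)) OR ((0 XOR NOT 0) XOR NOT 0)) -> 0
  row 13 [01101]: (((1 OR 1) IMPLIES (1 AND 0)) OR ((0 XOR NOT 0) XOR NOT 0)) -> 0
  row 14 [01110]: (((1 OR 1) IMPLIES (1 AND 1)) OR ((0 XOR NOT 0) XOR NOT 0)) -> 1
  row 15 [01111]: (((1 OR 1) IMPLIES (1 AND 1)) OR ((0 XOR NOT 0) XOR NOT 0)) -> 1
  row 16 [10000]: (((0 OR 0) IMPLIES (0 AND 0)) OR ((1 XOR NOT 1) XOR NOT 1)) -> 1
  row 17 [10001]: (((0 OR 0) IMPLIES (0 AND 0)) OR ((1 XOR NOT 1) XOR NOT 1)) -> 1
  row 18 [10010]: (((0 OR 0) IMPLIES (0 AND 1)) OR ((1 XOR NOT 1) XOR NOT 1)) -> 1
  row 19 [10011]: (((0 OR 0) IMPLIES (0 AND 1)) OR ((1 XOR NOT 1) XOR NOT 1)) -> 1
  row 20 [10100]: (((0 OR 1) IMPLIES (1 AND 0)) OR ((1 XOR NOT 1) XOR NOT 1)) -> 1
  row 21 [10101]: (((0 OR 1) IMPLIES (1 AND 0)) OR ((1 XOR NOT 1) XOR NOT 1)) -> 1
  row 22 [10110]: (((0 OR 1) IMPLIES (1 AND 1)) OR ((1 XOR NOT 1) XOR NOT 1)) -> 1
  row 23 [10111]: (((0 OR 1) IMPLIES (1 AND 1)) OR ((1 XOR NOT 1) XOR NOT 1)) -> 1
  row 24 [11000]: (((1 OR 0) IMPLIES (0 AND 0)) OR ((1 XOR NOT 1) XOR NOT 1)) -> 1
  row 25 [11001]: (((1 OR 0) IMPLIES (0 AND 0)) OR ((1 XOR NOT 1) XOR NOT 1)) -> 1
  row 26 [11010]: (((1 OR 0) IMPLIES (0 AND 1)) OR ((1 XOR NOT 1) XOR NOT 1)) -> 1
  row 27 [11011]: (((1 OR 0) IMPLIES (0 AND 1)) OR ((1 XOR NOT 1) XOR NOT 1)) -> 1
  row 28 [11100]: (((1 OR 1) IMPLIES (1 AND 0)) OR ((1 XOR NOT 1) XOR NOT 1)) -> 1
  row 29 [11101]: (((1 OR 1) IMPLIES (1 AND 0)) OR ((1 XOR NOT 1) XOR NOT 1)) -> 1
  row 30 [11110]: (((1 OR 1) IMPLIES (1 AND 1)) OR ((1 XOR NOT 1) XOR NOT 1)) -> 1
  row 31 [11111]: (((1 OR 1) IMPLIES (1 AND 1)) OR ((1 XOR NOT 1) XOR NOT 1)) -> 1
Full result column, 4 rows per line (a,b,c fixed per line; d,e runs 00..11 left to right):
  rows 0-3 [a,b,c=000]: 1111  = hex F
  rows 4-7 [a,b,c=001]: 0011  = hex 3
  rows 8-11 [a,b,c=010]: 0000  = hex 0
  rows 12-15 [a,b,c=011]: 0011  = hex 3
  rows 16-19 [a,b,c=100]: 1111  = hex F
  rows 20-23 [a,b,c=101]: 1111  = hex F
  rows 24-27 [a,b,c=110]: 1111  = hex F
  rows 28-31 [a,b,c=111]: 1111  = hex F
Output column (row 0 .. row 31) = 11110011000000111111111111111111
Output column grouped in 4s = 1111 0011 0000 0011 1111 1111 1111 1111 = 0xF303FFFF
Convert to decimal digit by digit (value = value*16 + digit):
  F -> 15
  15*16 + 3 = 243
  243*16 + 0 = 3888
  3888*16 + 3 = 62211
  62211*16 + 15 (F) = 995391
  995391*16 + 15 (F) = 15926271
  15926271*16 + 15 (F) = 254820351
  254820351*16 + 15 (F) = 4077125631
Decimal = 4077125631

4077125631


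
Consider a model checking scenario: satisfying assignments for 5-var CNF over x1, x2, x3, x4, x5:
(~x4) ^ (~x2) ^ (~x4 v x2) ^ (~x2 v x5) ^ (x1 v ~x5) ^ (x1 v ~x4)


CNF with 6 clauses over 5 vars (32 assignments).
An assignment satisfies CNF iff every clause has >=1 true literal.
Check each row (bits = x1,x2,x3,x4,x5; clause T/F shown):
  row 0 [00000]: clauses=TTTTTT -> 1
  row 1 [00001]: clauses=TTTTFT -> 0
  row 2 [00010]: clauses=FTFTTF -> 0
  row 3 [00011]: clauses=FTFTFF -> 0
  row 4 [00100]: clauses=TTTTTT -> 1
  row 5 [00101]: clauses=TTTTFT -> 0
  row 6 [00110]: clauses=FTFTTF -> 0
  row 7 [00111]: clauses=FTFTFF -> 0
  row 8 [01000]: clauses=TFTFTT -> 0
  row 9 [01001]: clauses=TFTTFT -> 0
  row 10 [01010]: clauses=FFTFTF -> 0
  row 11 [01011]: clauses=FFTTFF -> 0
  row 12 [01100]: clauses=TFTFTT -> 0
  row 13 [01101]: clauses=TFTTFT -> 0
  row 14 [01110]: clauses=FFTFTF -> 0
  row 15 [01111]: clauses=FFTTFF -> 0
  row 16 [10000]: clauses=TTTTTT -> 1
  row 17 [10001]: clauses=TTTTTT -> 1
  row 18 [10010]: clauses=FTFTTT -> 0
  row 19 [10011]: clauses=FTFTTT -> 0
  row 20 [10100]: clauses=TTTTTT -> 1
  row 21 [10101]: clauses=TTTTTT -> 1
  row 22 [10110]: clauses=FTFTTT -> 0
  row 23 [10111]: clauses=FTFTTT -> 0
  row 24 [11000]: clauses=TFTFTT -> 0
  row 25 [11001]: clauses=TFTTTT -> 0
  row 26 [11010]: clauses=FFTFTT -> 0
  row 27 [11011]: clauses=FFTTTT -> 0
  row 28 [11100]: clauses=TFTFTT -> 0
  row 29 [11101]: clauses=TFTTTT -> 0
  row 30 [11110]: clauses=FFTFTT -> 0
  row 31 [11111]: clauses=FFTTTT -> 0
Full result column, 8 rows per line (x1,x2 fixed per line; x3,x4,x5 runs 000..111 left to right):
  rows 0-7 [x1,x2=00]: 10001000  (ones: 2)
  rows 8-15 [x1,x2=01]: 00000000  (ones: 0)
  rows 16-23 [x1,x2=10]: 11001100  (ones: 4)
  rows 24-31 [x1,x2=11]: 00000000  (ones: 0)
Satisfying assignments = 2+0+4+0 = 6

6
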